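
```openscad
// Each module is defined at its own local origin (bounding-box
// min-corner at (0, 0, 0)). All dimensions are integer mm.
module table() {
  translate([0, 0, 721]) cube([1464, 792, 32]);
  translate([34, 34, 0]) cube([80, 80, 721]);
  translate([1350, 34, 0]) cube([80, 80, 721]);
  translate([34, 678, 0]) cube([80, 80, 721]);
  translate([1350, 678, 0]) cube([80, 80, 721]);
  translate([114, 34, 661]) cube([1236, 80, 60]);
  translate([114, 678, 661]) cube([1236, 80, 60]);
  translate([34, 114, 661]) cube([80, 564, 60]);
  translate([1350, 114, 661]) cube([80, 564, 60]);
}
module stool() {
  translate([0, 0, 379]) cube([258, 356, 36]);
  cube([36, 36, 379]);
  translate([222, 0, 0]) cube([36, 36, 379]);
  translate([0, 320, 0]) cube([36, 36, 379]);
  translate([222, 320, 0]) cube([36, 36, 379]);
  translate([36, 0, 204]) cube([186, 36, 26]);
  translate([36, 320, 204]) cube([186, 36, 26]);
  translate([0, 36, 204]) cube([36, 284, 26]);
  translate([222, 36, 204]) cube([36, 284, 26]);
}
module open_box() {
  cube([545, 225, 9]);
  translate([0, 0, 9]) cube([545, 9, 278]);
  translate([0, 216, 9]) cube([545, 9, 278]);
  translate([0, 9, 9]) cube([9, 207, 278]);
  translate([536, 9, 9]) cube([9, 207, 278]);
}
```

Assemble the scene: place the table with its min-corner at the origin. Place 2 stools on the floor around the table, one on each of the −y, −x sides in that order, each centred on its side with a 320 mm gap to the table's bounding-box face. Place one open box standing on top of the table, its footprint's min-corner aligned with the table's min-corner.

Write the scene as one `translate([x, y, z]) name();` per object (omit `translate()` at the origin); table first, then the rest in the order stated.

table();
translate([603, -676, 0]) stool();
translate([-578, 218, 0]) stool();
translate([0, 0, 753]) open_box();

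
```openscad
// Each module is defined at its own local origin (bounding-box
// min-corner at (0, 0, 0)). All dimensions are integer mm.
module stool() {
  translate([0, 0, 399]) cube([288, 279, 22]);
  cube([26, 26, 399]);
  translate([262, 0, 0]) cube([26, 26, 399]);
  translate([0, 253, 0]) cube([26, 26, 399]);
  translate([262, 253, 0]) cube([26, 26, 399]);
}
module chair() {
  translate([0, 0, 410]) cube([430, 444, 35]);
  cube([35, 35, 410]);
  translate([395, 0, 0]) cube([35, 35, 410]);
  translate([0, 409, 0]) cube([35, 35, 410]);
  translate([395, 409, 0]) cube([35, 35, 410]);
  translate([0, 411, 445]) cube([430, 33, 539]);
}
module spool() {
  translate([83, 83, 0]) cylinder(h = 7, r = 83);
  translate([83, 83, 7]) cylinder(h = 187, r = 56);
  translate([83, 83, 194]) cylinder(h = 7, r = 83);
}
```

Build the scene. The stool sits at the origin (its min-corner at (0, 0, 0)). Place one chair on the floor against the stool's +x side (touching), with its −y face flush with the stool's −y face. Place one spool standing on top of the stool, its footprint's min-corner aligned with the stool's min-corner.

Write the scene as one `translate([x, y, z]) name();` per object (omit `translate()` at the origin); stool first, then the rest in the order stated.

stool();
translate([288, 0, 0]) chair();
translate([0, 0, 421]) spool();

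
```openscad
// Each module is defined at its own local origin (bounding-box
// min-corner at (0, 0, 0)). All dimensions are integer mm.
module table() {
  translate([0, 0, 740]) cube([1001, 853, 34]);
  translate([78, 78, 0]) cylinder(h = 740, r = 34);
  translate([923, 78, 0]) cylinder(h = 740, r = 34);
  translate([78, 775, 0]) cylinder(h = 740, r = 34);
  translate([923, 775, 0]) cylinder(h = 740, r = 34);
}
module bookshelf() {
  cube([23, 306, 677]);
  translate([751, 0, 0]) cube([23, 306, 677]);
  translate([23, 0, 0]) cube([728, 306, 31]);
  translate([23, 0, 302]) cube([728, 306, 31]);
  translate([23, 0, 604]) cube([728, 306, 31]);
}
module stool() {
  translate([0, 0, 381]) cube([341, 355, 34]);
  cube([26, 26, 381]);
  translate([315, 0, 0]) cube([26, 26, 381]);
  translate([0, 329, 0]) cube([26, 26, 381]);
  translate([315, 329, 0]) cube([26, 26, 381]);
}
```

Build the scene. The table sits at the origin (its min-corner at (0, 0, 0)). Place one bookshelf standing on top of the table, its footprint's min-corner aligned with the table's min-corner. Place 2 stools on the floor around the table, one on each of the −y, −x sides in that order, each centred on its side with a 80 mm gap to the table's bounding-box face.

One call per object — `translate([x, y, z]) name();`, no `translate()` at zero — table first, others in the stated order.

table();
translate([0, 0, 774]) bookshelf();
translate([330, -435, 0]) stool();
translate([-421, 249, 0]) stool();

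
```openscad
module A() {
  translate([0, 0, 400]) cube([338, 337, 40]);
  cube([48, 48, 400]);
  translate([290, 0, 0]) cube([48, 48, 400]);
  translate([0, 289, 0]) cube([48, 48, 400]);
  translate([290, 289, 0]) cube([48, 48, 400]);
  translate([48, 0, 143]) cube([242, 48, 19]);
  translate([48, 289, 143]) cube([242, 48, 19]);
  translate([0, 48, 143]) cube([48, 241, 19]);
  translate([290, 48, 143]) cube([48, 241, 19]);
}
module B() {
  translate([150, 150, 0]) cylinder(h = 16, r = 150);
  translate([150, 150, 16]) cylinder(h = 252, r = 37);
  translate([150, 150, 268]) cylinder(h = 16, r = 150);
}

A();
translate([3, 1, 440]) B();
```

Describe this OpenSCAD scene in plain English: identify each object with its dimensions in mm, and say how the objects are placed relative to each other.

A is a four-legged stool. The seat is 338×337 mm, 40 mm thick, top at z = 440 mm. It stands on four square legs, each 48×48 mm in cross-section, from z = 0 to the seat underside, each flush with a corner of the seat. Four stretchers, 48 mm wide and 19 mm tall, connect adjacent legs with their undersides at z = 143 mm, each running between the inner faces of the legs it joins and aligned with the legs' outer faces on the other axis.

B is a spool: two coaxial disc flanges of radius 150 mm and thickness 16 mm, joined by a core cylinder of radius 37 mm and height 252 mm. The lower flange rests on z = 0 and the three cylinders share a vertical axis.

The spool is on top of the stool.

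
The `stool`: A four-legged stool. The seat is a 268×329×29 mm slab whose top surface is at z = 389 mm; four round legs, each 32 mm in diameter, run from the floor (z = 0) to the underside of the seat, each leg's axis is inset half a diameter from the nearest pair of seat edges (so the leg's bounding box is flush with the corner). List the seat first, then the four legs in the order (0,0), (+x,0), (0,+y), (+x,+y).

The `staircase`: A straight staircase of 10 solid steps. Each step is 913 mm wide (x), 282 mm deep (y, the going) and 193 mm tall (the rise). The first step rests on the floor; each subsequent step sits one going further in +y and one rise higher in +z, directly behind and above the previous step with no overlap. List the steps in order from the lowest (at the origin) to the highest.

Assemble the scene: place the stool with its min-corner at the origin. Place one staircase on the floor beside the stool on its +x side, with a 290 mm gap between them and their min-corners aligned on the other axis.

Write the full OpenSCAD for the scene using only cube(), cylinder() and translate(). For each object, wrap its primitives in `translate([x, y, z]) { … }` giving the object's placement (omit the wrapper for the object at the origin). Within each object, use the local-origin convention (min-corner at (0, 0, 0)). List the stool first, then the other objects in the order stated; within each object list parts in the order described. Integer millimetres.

translate([0, 0, 360]) cube([268, 329, 29]);
translate([16, 16, 0]) cylinder(h = 360, r = 16);
translate([252, 16, 0]) cylinder(h = 360, r = 16);
translate([16, 313, 0]) cylinder(h = 360, r = 16);
translate([252, 313, 0]) cylinder(h = 360, r = 16);
translate([558, 0, 0]) {
  cube([913, 282, 193]);
  translate([0, 282, 193]) cube([913, 282, 193]);
  translate([0, 564, 386]) cube([913, 282, 193]);
  translate([0, 846, 579]) cube([913, 282, 193]);
  translate([0, 1128, 772]) cube([913, 282, 193]);
  translate([0, 1410, 965]) cube([913, 282, 193]);
  translate([0, 1692, 1158]) cube([913, 282, 193]);
  translate([0, 1974, 1351]) cube([913, 282, 193]);
  translate([0, 2256, 1544]) cube([913, 282, 193]);
  translate([0, 2538, 1737]) cube([913, 282, 193]);
}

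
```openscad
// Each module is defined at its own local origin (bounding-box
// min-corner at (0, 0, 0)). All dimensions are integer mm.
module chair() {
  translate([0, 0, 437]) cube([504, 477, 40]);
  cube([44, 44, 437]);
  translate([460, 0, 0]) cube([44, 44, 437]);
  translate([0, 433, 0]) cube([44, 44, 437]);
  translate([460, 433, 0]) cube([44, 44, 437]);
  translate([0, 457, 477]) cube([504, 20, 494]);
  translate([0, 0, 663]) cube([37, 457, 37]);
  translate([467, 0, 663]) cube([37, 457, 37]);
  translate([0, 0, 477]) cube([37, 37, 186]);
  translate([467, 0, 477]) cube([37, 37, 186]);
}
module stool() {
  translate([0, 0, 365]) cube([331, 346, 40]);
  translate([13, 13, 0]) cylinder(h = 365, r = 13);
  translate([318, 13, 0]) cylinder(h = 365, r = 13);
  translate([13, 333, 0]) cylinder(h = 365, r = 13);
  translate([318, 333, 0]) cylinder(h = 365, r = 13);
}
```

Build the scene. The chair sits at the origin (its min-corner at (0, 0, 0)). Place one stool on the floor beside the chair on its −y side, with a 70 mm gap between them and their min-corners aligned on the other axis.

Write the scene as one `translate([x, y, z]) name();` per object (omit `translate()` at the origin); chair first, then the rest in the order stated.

chair();
translate([0, -416, 0]) stool();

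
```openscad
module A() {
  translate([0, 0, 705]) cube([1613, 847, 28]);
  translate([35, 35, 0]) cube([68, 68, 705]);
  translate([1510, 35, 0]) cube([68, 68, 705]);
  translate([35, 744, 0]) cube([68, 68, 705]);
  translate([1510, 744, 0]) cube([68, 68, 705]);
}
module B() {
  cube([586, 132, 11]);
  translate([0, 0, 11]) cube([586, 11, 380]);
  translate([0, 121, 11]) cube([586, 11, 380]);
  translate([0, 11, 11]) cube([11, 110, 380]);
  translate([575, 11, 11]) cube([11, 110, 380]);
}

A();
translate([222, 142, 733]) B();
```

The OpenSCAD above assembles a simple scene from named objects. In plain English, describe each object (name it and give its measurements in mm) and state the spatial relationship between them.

A is a table: top 1613 mm (x) × 847 mm (y), 28 mm thick, upper face at z = 733 mm, on four 68×68 mm square legs, each inset 35 mm from the nearest pair of top edges, running from z = 0 to the bottom of the top.

B is an open-topped rectangular box: outside dimensions 586×132×391 mm, with a uniform wall and base thickness of 11 mm. The base is a full 586×132 slab on the floor; four walls sit on top of the base. The front and back walls (the −y and +y sides) span the full width; the two side walls fit between them.

The open box is on top of the table.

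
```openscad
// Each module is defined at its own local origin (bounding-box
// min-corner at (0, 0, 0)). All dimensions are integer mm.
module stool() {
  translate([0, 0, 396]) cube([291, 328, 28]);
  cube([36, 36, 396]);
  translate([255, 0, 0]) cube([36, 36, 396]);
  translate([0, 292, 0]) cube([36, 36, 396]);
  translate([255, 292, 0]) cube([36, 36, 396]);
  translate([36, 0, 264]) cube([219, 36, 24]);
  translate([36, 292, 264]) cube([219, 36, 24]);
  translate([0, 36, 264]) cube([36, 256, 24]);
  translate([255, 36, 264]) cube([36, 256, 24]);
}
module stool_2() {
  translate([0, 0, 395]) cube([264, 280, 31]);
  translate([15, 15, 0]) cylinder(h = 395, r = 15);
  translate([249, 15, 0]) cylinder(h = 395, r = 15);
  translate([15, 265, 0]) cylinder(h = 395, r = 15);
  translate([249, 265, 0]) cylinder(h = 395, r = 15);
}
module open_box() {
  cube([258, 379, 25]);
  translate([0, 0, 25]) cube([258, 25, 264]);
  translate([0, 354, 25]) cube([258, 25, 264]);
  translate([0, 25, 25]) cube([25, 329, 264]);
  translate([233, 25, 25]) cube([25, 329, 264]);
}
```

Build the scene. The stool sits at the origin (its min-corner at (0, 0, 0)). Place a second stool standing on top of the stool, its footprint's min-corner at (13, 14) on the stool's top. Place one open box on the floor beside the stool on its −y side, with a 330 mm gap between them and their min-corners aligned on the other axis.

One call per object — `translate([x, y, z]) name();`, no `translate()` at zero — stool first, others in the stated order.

stool();
translate([13, 14, 424]) stool_2();
translate([0, -709, 0]) open_box();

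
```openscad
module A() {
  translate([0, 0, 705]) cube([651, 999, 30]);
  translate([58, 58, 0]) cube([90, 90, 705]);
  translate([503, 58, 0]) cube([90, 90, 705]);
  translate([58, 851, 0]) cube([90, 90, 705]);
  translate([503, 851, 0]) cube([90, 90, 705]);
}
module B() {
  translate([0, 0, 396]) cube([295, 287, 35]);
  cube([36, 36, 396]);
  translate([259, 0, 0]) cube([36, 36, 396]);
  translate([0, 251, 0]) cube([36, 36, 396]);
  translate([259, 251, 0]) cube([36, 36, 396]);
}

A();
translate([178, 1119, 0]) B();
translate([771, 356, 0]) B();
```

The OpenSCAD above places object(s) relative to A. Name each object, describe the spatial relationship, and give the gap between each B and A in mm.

Each stool's nearest face is 120 mm from the table's bounding box.

A is a table. B is a stool. Two stools sit around the table at the +y, +x sides. The gap between each stool and the table is 120 mm.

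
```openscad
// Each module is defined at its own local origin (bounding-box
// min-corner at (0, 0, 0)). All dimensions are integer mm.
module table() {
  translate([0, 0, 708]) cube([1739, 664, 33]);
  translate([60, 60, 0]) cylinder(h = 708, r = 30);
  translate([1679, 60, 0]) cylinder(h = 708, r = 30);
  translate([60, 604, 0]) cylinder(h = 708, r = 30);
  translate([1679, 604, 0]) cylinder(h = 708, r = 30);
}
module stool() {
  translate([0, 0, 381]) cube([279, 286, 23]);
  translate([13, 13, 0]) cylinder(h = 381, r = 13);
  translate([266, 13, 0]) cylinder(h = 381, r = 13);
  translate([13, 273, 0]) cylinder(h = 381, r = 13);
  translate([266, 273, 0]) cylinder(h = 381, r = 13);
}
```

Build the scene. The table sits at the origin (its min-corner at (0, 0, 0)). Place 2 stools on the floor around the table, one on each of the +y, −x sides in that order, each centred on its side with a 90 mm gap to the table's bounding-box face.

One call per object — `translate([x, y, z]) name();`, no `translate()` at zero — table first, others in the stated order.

table();
translate([730, 754, 0]) stool();
translate([-369, 189, 0]) stool();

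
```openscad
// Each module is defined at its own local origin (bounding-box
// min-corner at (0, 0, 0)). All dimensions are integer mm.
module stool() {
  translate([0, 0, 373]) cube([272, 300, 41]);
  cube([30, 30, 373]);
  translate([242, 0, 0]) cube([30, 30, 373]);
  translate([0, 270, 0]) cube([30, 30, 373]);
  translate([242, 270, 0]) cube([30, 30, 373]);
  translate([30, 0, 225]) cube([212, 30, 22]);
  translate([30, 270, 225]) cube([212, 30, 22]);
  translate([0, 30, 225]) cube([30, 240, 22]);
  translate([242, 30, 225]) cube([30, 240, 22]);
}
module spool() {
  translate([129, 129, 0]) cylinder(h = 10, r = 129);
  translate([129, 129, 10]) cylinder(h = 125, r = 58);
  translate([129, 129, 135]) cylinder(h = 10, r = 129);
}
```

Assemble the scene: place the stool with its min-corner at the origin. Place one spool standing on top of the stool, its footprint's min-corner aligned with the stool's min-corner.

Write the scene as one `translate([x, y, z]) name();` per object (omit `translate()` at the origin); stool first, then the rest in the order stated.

stool();
translate([0, 0, 414]) spool();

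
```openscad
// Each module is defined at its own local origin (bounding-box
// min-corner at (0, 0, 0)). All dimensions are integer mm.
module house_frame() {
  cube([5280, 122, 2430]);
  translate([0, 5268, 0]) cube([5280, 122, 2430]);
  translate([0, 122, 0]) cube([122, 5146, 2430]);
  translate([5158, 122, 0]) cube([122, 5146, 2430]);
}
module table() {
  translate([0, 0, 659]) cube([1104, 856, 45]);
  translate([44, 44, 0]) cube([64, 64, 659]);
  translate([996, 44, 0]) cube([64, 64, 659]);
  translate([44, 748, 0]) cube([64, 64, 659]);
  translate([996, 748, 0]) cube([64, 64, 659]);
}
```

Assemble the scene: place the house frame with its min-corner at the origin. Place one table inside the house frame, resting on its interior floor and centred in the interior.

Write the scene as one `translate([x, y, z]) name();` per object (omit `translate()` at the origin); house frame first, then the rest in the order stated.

house_frame();
translate([2088, 2267, 0]) table();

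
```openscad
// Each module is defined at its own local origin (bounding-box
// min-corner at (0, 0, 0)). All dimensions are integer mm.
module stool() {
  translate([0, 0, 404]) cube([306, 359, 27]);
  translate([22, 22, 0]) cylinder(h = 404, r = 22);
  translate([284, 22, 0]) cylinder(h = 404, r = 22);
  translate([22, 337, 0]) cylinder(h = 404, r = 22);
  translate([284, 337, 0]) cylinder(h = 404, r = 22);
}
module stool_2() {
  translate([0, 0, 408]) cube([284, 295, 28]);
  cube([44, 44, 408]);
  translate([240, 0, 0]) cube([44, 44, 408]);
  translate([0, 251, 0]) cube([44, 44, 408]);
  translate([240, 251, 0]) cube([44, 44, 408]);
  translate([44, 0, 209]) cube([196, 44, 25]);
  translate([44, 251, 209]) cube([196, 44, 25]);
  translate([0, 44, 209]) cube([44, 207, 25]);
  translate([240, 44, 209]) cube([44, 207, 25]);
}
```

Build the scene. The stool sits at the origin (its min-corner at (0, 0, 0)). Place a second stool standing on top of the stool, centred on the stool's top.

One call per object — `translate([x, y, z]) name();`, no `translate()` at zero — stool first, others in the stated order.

stool();
translate([11, 32, 431]) stool_2();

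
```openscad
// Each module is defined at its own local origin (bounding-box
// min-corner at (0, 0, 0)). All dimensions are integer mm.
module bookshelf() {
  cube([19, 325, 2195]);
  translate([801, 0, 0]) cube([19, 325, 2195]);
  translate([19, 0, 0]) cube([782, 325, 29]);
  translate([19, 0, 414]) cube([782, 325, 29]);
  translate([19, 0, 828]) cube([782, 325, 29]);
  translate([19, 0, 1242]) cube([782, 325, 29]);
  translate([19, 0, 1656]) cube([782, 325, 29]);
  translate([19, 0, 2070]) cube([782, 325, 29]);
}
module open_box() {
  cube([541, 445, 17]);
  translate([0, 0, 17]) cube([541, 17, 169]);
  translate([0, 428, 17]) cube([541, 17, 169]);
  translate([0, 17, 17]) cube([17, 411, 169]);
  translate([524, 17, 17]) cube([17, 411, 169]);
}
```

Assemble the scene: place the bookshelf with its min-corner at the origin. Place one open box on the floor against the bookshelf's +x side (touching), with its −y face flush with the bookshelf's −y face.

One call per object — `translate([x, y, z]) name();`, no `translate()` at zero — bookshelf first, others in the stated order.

bookshelf();
translate([820, 0, 0]) open_box();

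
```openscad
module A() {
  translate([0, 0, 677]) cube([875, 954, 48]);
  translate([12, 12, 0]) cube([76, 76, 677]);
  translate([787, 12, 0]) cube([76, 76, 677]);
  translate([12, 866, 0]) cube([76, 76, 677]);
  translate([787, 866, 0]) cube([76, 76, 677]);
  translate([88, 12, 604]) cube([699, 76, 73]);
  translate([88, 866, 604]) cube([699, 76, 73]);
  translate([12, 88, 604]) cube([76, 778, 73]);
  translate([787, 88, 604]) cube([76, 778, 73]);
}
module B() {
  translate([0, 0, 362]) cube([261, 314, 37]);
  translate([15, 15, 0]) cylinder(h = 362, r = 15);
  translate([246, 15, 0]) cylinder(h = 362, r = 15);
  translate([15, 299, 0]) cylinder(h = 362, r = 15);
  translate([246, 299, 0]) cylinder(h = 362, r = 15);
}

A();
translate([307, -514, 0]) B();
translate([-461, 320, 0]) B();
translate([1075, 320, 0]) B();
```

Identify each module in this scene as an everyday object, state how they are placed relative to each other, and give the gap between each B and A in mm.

Each stool's nearest face is 200 mm from the table's bounding box.

A is a table. B is a stool. Three stools sit around the table at the −y, −x, +x sides. The gap between each stool and the table is 200 mm.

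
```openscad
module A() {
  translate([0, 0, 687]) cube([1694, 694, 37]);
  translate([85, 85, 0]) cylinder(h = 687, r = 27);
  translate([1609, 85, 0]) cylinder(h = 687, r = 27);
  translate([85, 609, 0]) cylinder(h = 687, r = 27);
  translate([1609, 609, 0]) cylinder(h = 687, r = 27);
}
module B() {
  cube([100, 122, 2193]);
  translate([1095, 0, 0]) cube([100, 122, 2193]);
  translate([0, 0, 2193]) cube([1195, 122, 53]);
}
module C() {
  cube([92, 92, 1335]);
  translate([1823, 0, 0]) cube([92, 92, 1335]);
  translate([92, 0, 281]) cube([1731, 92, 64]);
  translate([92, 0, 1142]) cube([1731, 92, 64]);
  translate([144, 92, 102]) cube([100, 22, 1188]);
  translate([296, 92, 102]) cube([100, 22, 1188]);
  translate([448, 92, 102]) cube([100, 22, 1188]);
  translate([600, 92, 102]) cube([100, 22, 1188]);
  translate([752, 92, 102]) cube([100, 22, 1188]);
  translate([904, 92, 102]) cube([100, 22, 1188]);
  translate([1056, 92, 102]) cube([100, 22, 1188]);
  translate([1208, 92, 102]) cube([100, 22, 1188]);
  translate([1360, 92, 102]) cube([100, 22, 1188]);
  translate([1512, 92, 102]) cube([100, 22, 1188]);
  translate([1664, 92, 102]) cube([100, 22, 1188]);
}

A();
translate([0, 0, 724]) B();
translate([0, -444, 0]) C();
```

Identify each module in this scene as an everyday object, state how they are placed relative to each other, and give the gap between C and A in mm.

A is a table. B is a door frame. C is a fence section. The door frame is on top of the table. The fence section is on the floor beside the table on its −y side. The gap between the fence section and the table is 330 mm.

The fence section's nearest face is 330 mm from the table's −y face.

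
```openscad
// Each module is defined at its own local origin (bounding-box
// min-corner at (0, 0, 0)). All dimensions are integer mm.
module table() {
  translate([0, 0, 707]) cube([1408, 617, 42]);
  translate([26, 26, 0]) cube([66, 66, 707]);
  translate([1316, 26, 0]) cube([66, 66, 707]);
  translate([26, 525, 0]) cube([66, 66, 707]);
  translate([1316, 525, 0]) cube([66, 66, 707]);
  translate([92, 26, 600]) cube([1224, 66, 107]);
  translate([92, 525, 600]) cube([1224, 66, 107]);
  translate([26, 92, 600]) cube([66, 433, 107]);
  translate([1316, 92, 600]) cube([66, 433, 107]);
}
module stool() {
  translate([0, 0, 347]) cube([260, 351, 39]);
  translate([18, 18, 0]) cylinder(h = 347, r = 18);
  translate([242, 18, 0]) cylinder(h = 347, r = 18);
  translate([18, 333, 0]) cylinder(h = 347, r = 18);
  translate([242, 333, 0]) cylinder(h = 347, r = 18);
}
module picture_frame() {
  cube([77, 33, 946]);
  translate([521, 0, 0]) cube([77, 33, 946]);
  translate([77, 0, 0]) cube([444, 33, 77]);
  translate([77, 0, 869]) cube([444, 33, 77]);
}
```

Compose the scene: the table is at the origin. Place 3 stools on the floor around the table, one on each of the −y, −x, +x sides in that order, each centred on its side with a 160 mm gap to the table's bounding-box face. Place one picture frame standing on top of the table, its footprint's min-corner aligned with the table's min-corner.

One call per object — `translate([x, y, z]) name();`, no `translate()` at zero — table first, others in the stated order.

table();
translate([574, -511, 0]) stool();
translate([-420, 133, 0]) stool();
translate([1568, 133, 0]) stool();
translate([0, 0, 749]) picture_frame();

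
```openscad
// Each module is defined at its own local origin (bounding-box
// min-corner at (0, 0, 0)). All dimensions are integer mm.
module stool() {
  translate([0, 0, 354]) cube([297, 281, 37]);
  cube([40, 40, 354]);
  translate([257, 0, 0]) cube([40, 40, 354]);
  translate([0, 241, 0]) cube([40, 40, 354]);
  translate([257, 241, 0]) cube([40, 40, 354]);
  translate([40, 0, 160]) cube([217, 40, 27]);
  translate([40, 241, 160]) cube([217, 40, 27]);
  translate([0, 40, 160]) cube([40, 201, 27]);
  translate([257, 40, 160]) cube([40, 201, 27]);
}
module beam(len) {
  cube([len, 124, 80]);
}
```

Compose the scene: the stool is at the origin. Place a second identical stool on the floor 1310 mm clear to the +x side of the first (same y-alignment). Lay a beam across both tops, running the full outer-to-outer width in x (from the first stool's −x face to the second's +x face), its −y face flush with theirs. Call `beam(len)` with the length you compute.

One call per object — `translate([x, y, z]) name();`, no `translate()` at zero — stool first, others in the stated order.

stool();
translate([1607, 0, 0]) stool();
translate([0, 0, 391]) beam(1904);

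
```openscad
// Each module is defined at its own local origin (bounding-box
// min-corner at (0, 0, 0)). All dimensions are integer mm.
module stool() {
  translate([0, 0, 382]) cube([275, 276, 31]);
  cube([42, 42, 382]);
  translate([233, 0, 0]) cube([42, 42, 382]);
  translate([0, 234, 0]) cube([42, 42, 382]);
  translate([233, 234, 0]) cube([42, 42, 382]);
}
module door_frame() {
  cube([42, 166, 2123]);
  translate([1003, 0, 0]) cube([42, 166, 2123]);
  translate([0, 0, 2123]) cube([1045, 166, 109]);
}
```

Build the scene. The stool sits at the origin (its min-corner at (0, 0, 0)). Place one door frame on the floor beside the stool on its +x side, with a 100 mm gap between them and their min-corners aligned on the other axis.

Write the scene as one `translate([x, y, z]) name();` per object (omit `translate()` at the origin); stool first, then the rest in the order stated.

stool();
translate([375, 0, 0]) door_frame();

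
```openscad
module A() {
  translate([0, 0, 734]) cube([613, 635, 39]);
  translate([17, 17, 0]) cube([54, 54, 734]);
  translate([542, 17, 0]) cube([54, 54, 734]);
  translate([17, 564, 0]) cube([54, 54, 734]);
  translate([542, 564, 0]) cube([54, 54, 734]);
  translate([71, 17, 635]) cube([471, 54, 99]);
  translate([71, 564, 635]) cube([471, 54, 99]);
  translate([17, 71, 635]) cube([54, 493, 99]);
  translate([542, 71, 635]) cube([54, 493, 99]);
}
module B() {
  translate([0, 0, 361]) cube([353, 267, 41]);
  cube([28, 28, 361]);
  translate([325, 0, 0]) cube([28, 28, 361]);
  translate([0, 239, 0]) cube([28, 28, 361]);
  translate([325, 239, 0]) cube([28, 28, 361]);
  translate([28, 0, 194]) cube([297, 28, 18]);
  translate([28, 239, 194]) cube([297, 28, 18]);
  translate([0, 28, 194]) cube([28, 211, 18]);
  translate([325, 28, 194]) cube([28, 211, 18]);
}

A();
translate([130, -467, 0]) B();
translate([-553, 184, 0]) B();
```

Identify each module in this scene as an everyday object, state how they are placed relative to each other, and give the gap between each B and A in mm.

A is a table. B is a stool. Two stools sit around the table at the −y, −x sides. The gap between each stool and the table is 200 mm.

Each stool's nearest face is 200 mm from the table's bounding box.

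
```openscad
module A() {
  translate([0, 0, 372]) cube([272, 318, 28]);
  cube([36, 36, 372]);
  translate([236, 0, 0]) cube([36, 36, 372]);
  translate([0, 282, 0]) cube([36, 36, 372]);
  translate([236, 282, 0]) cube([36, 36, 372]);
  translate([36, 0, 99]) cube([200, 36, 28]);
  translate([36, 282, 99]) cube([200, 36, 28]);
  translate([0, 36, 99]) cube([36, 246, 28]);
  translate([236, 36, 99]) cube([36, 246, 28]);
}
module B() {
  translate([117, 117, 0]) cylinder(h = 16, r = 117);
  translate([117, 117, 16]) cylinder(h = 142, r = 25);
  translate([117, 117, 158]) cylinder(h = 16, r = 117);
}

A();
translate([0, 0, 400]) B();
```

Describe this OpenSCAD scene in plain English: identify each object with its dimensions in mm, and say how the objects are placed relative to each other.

A is a four-legged stool. The seat is 272×318 mm, 28 mm thick, top at z = 400 mm. It stands on four square legs, each 36×36 mm in cross-section, from z = 0 to the seat underside, each flush with a corner of the seat. Four stretchers, 36 mm wide and 28 mm tall, connect adjacent legs with their undersides at z = 99 mm, each running between the inner faces of the legs it joins and aligned with the legs' outer faces on the other axis.

B is a spool: two coaxial disc flanges of radius 117 mm and thickness 16 mm, joined by a core cylinder of radius 25 mm and height 142 mm. The lower flange rests on z = 0 and the three cylinders share a vertical axis.

The spool is on top of the stool.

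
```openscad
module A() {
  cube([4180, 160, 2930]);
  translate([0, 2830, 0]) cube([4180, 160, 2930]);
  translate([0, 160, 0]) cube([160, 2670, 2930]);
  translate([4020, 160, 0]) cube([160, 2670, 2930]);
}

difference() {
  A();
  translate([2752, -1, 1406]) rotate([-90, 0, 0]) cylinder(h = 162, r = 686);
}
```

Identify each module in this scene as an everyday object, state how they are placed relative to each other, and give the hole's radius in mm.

A is a house frame. The house frame has a circular hole through its front wall. The hole's radius is 686 mm.

The subtracted cylinder has r = 686 mm.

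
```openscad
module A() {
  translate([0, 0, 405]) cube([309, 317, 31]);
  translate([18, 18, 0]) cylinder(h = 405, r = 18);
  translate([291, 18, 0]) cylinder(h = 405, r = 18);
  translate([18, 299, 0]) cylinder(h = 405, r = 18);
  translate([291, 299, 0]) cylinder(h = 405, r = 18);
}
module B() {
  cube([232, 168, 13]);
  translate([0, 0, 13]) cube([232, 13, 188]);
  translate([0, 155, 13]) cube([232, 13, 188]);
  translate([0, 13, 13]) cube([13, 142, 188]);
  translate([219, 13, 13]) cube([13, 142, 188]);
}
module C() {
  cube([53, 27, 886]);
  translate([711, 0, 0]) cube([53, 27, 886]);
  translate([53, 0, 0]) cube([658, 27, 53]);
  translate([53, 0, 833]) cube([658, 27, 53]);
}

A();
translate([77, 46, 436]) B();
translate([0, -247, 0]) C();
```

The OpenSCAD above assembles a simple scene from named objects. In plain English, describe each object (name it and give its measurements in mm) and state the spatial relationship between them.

A is a four-legged stool. The seat is a 309×317×31 mm slab whose top surface is at z = 436 mm; four round legs, each 36 mm in diameter, run from the floor (z = 0) to the underside of the seat, each leg's axis is inset half a diameter from the nearest pair of seat edges (so the leg's bounding box is flush with the corner).

B is an open-topped rectangular box: outside dimensions 232×168×201 mm, with a uniform wall and base thickness of 13 mm. The base is a full 232×168 slab on the floor; four walls sit on top of the base. The front and back walls (the −y and +y sides) span the full width; the two side walls fit between them.

C is a picture frame with a 658×780 mm rectangular opening (x by z) and a uniform 53 mm border on every side. Frame depth is 27 mm along y. It is built from two vertical stiles running the full outside height and two horizontal rails spanning the gap between the stiles.

The open box is on top of the stool. The picture frame is on the floor beside the stool on its −y side.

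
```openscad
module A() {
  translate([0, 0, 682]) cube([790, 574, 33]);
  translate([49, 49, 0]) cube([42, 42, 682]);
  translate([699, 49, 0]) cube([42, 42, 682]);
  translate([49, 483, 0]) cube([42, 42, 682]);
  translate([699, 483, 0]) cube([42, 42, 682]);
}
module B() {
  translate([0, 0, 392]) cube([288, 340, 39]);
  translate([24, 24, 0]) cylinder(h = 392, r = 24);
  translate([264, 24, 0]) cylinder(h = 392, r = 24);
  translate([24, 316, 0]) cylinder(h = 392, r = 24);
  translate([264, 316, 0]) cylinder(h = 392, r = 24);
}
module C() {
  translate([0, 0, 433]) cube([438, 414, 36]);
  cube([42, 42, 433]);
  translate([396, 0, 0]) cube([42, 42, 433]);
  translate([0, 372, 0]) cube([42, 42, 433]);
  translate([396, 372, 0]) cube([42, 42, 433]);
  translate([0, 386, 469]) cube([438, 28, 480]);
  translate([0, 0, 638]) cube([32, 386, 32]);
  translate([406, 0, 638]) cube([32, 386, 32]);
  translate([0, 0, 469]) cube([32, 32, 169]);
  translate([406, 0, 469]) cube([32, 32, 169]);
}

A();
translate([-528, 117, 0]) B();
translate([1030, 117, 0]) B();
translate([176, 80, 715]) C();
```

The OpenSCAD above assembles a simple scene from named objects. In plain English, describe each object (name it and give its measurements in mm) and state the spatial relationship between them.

A is a table with a 790×574 mm rectangular top, 33 mm thick, top surface at z = 715 mm, supported by four 42×42 mm square legs, each inset 49 mm from the nearest pair of top edges, running from the floor.

B is a four-legged stool. The seat is 288×340 mm, 39 mm thick, top at z = 431 mm. It stands on four round legs, each 48 mm in diameter, from z = 0 to the seat underside, each leg's axis is inset half a diameter from the nearest pair of seat edges (so the leg's bounding box is flush with the corner).

C is a chair. The seat is a 438×414×36 mm slab with its top at z = 469 mm, on four 42×42 mm corner legs (flush with the seat edges, standing on z = 0). A flat backrest 28 mm thick, 480 mm tall, spans the full seat width and rises from the seat top along its +y edge, rear face flush with the rear of the seat. Two armrests of 32×32 mm section run along each side from the seat's front edge to the front of the backrest, top faces 201 mm above the seat top and outer faces flush with the seat's x-edges; a 32×32 mm post under the front of each armrest stands on the seat at the front corner.

Two stools sit around the table at the −x, +x sides. The chair is on top of the table, centred.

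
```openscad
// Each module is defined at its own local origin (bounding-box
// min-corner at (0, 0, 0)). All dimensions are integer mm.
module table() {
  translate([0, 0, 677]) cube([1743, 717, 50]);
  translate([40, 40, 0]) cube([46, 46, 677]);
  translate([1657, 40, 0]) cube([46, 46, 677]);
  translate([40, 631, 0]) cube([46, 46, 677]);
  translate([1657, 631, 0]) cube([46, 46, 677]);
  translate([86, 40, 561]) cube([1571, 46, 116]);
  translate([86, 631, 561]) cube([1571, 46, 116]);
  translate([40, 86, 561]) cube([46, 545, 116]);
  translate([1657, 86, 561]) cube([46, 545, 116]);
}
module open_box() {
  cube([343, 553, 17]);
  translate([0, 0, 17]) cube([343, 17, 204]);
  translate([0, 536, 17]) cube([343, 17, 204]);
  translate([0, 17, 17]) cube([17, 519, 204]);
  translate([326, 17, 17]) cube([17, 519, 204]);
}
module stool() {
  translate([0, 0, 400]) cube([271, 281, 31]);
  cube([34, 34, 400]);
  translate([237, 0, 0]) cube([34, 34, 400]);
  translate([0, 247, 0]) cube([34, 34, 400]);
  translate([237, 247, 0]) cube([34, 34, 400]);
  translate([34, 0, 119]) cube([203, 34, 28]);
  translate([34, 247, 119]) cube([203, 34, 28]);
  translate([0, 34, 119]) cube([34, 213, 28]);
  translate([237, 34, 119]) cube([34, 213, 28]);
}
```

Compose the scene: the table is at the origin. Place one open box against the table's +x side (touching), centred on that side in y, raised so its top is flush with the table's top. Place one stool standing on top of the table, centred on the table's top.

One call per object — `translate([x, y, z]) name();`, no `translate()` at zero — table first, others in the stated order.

table();
translate([1743, 82, 506]) open_box();
translate([736, 218, 727]) stool();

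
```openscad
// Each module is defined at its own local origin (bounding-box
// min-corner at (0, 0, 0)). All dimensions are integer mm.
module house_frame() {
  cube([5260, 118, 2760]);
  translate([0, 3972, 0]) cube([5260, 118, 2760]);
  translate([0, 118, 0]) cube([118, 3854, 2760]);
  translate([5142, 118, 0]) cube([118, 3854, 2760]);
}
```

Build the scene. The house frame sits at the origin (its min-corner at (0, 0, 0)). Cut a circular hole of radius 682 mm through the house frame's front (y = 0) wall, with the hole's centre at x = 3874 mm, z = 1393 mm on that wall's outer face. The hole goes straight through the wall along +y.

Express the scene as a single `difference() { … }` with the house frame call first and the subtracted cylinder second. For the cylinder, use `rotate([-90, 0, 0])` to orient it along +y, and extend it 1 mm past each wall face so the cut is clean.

difference() {
  house_frame();
  translate([3874, -1, 1393]) rotate([-90, 0, 0]) cylinder(h = 120, r = 682);
}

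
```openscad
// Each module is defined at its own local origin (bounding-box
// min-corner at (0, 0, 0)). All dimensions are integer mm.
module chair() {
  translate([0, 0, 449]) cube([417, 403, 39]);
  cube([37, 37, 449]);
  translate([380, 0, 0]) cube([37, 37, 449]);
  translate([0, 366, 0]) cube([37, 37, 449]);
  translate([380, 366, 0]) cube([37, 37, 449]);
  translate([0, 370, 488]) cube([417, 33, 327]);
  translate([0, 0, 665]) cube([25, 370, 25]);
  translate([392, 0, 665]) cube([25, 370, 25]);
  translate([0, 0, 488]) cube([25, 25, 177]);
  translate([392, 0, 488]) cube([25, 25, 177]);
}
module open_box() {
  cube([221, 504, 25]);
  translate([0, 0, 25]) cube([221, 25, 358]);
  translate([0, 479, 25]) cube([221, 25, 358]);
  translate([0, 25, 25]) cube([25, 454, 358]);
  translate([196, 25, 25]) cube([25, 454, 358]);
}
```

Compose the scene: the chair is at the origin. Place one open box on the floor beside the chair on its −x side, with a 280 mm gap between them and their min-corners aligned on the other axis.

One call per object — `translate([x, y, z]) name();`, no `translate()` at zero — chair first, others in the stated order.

chair();
translate([-501, 0, 0]) open_box();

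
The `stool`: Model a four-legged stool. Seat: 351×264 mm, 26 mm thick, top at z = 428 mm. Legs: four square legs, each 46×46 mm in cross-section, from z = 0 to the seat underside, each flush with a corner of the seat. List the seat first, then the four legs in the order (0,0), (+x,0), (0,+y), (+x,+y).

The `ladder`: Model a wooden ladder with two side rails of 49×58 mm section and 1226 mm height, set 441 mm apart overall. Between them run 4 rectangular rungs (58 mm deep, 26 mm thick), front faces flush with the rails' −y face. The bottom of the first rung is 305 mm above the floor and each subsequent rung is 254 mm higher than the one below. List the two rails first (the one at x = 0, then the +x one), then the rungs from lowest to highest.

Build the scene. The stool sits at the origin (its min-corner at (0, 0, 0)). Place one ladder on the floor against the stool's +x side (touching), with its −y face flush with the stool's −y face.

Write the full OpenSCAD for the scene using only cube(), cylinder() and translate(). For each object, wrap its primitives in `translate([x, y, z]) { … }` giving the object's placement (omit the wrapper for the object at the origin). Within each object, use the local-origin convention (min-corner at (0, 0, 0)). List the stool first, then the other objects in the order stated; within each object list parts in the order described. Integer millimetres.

translate([0, 0, 402]) cube([351, 264, 26]);
cube([46, 46, 402]);
translate([305, 0, 0]) cube([46, 46, 402]);
translate([0, 218, 0]) cube([46, 46, 402]);
translate([305, 218, 0]) cube([46, 46, 402]);
translate([351, 0, 0]) {
  cube([49, 58, 1226]);
  translate([392, 0, 0]) cube([49, 58, 1226]);
  translate([49, 0, 305]) cube([343, 58, 26]);
  translate([49, 0, 559]) cube([343, 58, 26]);
  translate([49, 0, 813]) cube([343, 58, 26]);
  translate([49, 0, 1067]) cube([343, 58, 26]);
}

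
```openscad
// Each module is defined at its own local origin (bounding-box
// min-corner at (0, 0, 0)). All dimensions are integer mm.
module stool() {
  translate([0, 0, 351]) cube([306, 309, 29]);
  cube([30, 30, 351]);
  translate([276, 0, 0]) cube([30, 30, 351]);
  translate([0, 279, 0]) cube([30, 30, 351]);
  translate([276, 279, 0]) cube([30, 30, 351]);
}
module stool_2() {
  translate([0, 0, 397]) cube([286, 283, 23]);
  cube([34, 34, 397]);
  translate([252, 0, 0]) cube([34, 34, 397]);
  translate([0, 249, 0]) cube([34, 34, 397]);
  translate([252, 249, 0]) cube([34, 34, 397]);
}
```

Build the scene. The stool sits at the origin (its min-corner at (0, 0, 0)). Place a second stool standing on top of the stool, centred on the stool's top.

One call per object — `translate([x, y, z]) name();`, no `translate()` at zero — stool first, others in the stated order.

stool();
translate([10, 13, 380]) stool_2();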